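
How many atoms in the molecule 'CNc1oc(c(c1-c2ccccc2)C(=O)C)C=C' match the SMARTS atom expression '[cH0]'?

5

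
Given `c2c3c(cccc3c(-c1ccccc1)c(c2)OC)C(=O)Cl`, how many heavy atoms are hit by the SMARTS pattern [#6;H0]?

The query [#6;H0] means: any carbon with no attached hydrogen.
Check the 21 heavy atoms by environment: 6× c (aromatic, H0) → match; 10× c (aromatic, H1) → no; 2× O (H0) → no; 1× C (H3) → no; 1× C (H0) → match; 1× Cl (H0) → no.
Summing the matching environments: 6 + 1 = 7 matching atoms.

7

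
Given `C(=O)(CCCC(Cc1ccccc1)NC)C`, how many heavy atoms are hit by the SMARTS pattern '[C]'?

The query [C] means: uppercase C matches aliphatic (non-aromatic) carbon only.
Check the 16 heavy atoms by environment: 8× C → match; 6× c (aromatic) → no; 1× N → no; 1× O → no.
That gives 8 matching atoms.

8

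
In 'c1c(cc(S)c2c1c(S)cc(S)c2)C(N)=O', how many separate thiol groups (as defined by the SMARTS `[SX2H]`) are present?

[SX2H] is the SMARTS for a thiol: an aliphatic sulfur with two connections, one being H.
The molecule carries 3 separate instances of a thiol (-SH) meeting every constraint; each maps to a distinct set of atoms, giving 3 matches.

3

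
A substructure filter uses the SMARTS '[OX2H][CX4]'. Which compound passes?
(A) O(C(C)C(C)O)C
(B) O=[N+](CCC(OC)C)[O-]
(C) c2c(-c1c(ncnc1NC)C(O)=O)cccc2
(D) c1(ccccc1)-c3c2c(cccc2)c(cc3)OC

A

[OX2H][CX4] describes a hydroxyl oxygen bound to an sp3 (X4) carbon (an aliphatic alcohol).
(A) contains a hydroxyl group (-OH), which satisfies every atom and bond constraint.
(B) has a methoxy ether (-OCH3) but the oxygen has H0 (ether), not H1.
(C) has a carboxylic acid group (-C(=O)OH) but the -OH is on a CX3 carbonyl carbon, not a CX4 carbon.
(D) has a methoxy ether (-OCH3) but the oxygen has H0 (ether), not H1.
So the answer is (A).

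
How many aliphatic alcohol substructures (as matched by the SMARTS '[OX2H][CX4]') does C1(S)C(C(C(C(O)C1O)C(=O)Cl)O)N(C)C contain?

[OX2H][CX4] is the SMARTS for an aliphatic alcohol: a hydroxyl oxygen bound to an sp3 (X4) carbon.
The molecule carries 3 separate instances of a hydroxyl group (-OH) meeting every constraint; each maps to a distinct set of atoms, giving 3 matches.

3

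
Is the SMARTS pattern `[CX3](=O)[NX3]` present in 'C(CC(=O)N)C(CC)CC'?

Yes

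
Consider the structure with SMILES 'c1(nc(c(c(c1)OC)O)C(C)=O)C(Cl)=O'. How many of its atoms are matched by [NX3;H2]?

The query [NX3;H2] means: aliphatic N with 3 total connections, two of them H — an -NH2 nitrogen (amine or amide).
Check the 15 heavy atoms by environment: 1× n (aromatic, H0, X2) → no; 4× c (aromatic, H0, X3) → no; 1× c (aromatic, H1, X3) → no; 2× C (H0, X3) → no; 2× O (H0, X1) → no; 2× C (H3, X4) → no; 1× O (H1, X2) → no; 1× Cl (H0, X1) → no; 1× O (H0, X2) → no.
No environment satisfies the query, so 0 matching atoms.

0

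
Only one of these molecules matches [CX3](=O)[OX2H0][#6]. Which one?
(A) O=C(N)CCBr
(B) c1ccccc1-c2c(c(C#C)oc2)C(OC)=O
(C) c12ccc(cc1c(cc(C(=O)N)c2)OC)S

B

[CX3](=O)[OX2H0][#6] describes a carbonyl carbon bonded to an oxygen that is itself bonded to carbon (no H on that O) (an ester).
(A) has a primary amide (-C(=O)NH2) but the carbonyl is bonded to N, not to an O-C linkage.
(B) contains a methyl-ester group (-C(=O)OCH3), which satisfies every atom and bond constraint.
(C) has a primary amide (-C(=O)NH2) but the carbonyl is bonded to N, not to an O-C linkage.
So the answer is (B).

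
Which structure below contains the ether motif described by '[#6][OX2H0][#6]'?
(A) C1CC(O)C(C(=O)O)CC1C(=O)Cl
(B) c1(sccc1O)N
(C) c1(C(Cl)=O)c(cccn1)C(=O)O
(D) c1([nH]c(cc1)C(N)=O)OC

D

[#6][OX2H0][#6] describes an aliphatic oxygen bridging two carbons with no H on the oxygen (an ether).
(A) has a carboxylic acid group (-C(=O)OH) but the -OH oxygen has H1; the =O is OX1, not OX2.
(B) has a hydroxyl group (-OH) but the oxygen has H1, not H0 bridging two carbons.
(C) has a carboxylic acid group (-C(=O)OH) but the -OH oxygen has H1; the =O is OX1, not OX2.
(D) contains a methoxy ether (-OCH3), which satisfies every atom and bond constraint.
So the answer is (D).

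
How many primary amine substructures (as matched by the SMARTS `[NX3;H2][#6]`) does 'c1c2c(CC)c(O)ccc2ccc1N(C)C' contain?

0

[NX3;H2][#6] is the SMARTS for a primary amine: a trivalent nitrogen with two H attached to carbon.
The molecule has a dimethylamino group (-N(CH3)2), but the nitrogen has H0, not H2; nothing else fits, so there are 0 matches.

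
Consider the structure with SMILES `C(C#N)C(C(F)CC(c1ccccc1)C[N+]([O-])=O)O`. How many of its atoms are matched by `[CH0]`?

1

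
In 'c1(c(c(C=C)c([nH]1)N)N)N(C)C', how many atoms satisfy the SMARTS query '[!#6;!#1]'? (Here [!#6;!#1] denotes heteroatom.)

4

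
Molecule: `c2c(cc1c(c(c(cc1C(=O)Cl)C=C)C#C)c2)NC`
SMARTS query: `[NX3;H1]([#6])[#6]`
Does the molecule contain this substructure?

Yes

The pattern [NX3;H1]([#6])[#6] describes a trivalent nitrogen with one H, bonded to two carbons — a secondary amine.
The molecule carries an N-methylamino group (-NHCH3), whose atoms satisfy every constraint of the query, so the pattern matches.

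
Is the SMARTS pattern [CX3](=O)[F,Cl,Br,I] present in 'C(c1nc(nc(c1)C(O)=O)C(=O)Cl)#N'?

Yes

The pattern [CX3](=O)[F,Cl,Br,I] describes a carbonyl carbon bonded to a halogen — an acyl halide.
The molecule carries an acyl chloride (-C(=O)Cl), whose atoms satisfy every constraint of the query, so the pattern matches.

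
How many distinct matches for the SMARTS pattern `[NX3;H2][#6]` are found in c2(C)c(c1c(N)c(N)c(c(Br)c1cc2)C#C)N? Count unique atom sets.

[NX3;H2][#6] is the SMARTS for a primary amine: a trivalent nitrogen with two H attached to carbon.
The molecule carries 3 separate instances of a primary amino group (-NH2) meeting every constraint; each maps to a distinct set of atoms, giving 3 matches.

3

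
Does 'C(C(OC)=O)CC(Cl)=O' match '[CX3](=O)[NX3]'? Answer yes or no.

No

The pattern [CX3](=O)[NX3] describes a carbonyl carbon bonded to a trivalent nitrogen — an amide.
The closest candidate here is a methyl-ester group (-C(=O)OCH3), but the carbonyl is bonded to O, not to an NX3 nitrogen. No other fragment satisfies the full query, so there is no match.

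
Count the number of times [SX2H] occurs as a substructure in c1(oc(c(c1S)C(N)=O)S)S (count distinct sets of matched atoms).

3

[SX2H] is the SMARTS for a thiol: an aliphatic sulfur with two connections, one being H.
The molecule carries 3 separate instances of a thiol (-SH) meeting every constraint; each maps to a distinct set of atoms, giving 3 matches.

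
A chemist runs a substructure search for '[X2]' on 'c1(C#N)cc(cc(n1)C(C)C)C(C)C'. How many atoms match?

The query [X2] means: any atom with exactly two total connections (bonds + H).
Check the 14 heavy atoms by environment: 1× n (aromatic, X2) → match; 5× c (aromatic, X3) → no; 1× C (X2) → match; 1× N (X1) → no; 6× C (X4) → no.
Summing the matching environments: 1 + 1 = 2 matching atoms.

2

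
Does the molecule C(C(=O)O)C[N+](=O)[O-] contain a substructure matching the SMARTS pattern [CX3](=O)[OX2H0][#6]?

The pattern [CX3](=O)[OX2H0][#6] describes a carbonyl carbon bonded to an oxygen that is itself bonded to carbon (no H on that O) — an ester.
The closest candidate here is a carboxylic acid group (-C(=O)OH), but the singly-bonded O carries H (OX2H1, not H0). No other fragment satisfies the full query, so there is no match.

No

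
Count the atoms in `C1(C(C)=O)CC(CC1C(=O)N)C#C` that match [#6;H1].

The query [#6;H1] means: any carbon bearing exactly one hydrogen.
Check the 13 heavy atoms by environment: 2× C (H2) → no; 4× C (H1) → match; 3× C (H0) → no; 2× O (H0) → no; 1× C (H3) → no; 1× N (H2) → no.
That gives 4 matching atoms.

4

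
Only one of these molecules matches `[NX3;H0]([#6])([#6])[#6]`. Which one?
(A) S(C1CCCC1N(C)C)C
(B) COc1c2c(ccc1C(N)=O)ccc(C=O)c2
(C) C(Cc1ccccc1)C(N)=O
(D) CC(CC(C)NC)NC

[NX3;H0]([#6])([#6])[#6] describes a trivalent nitrogen with no H, bonded to three carbons (a tertiary amine).
(A) contains a dimethylamino group (-N(CH3)2), which satisfies every atom and bond constraint.
(B) has a primary amide (-C(=O)NH2) but the amide nitrogen has H2 and only one carbon neighbour.
(C) has a primary amide (-C(=O)NH2) but the amide nitrogen has H2 and only one carbon neighbour.
(D) has an N-methylamino group (-NHCH3) but the nitrogen still has one H (H1), not H0.
So the answer is (A).

A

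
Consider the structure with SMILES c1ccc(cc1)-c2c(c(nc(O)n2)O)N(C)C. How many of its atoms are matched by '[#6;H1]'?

5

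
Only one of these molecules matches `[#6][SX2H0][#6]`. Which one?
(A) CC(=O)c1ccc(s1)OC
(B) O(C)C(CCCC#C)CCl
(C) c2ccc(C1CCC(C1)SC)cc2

C

[#6][SX2H0][#6] describes an aliphatic sulfur bridging two carbons with no H on the sulfur (a thioether).
(A) has a methoxy ether (-OCH3) but the bridging atom is O, not S.
(B) has a methoxy ether (-OCH3) but the bridging atom is O, not S.
(C) contains a methylthio ether (-SCH3), which satisfies every atom and bond constraint.
So the answer is (C).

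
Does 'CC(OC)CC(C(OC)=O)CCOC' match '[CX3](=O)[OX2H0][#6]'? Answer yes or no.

Yes

The pattern [CX3](=O)[OX2H0][#6] describes a carbonyl carbon bonded to an oxygen that is itself bonded to carbon (no H on that O) — an ester.
The molecule carries a methyl-ester group (-C(=O)OCH3), whose atoms satisfy every constraint of the query, so the pattern matches.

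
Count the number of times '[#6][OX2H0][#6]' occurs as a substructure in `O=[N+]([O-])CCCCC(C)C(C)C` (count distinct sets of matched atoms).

[#6][OX2H0][#6] is the SMARTS for an ether: an aliphatic oxygen bridging two carbons with no H on the oxygen.
No fragment in the molecule satisfies every constraint, giving 0 matches.

0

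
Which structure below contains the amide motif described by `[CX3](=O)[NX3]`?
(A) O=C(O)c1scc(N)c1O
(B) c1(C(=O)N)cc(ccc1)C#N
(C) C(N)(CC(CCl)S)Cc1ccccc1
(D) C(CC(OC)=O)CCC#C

[CX3](=O)[NX3] describes a carbonyl carbon bonded to a trivalent nitrogen (an amide).
(A) has a carboxylic acid group (-C(=O)OH) but the carbonyl is bonded to O, not to an NX3 nitrogen.
(B) contains a primary amide (-C(=O)NH2), which satisfies every atom and bond constraint.
(C) has a primary amino group (-NH2) but the -NH2 is not attached to a carbonyl carbon.
(D) has a methyl-ester group (-C(=O)OCH3) but the carbonyl is bonded to O, not to an NX3 nitrogen.
So the answer is (B).

B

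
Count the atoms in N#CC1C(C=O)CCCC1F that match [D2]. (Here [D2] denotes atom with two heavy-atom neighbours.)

5

The query [D2] means: atom with exactly two heavy-atom neighbours.
Check the 11 heavy atoms by environment: 5× C (D2) → match; 3× C (D3) → no; 1× F (D1) → no; 1× O (D1) → no; 1× N (D1) → no.
That gives 5 matching atoms.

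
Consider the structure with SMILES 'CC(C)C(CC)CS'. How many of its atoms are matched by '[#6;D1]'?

3

Check the 8 heavy atoms by environment: 2× C (D2) → no; 2× C (D3) → no; 3× C (D1) → match; 1× S (D1) → no.
That gives 3 matching atoms.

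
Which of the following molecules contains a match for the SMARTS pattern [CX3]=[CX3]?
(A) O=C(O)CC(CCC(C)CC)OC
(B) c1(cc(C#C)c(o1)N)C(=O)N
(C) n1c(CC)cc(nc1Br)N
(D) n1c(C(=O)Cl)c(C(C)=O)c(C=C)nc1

D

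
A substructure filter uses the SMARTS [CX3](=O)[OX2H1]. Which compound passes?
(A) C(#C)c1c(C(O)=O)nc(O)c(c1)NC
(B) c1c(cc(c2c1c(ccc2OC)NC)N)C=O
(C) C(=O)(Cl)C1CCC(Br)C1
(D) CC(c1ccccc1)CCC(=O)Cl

[CX3](=O)[OX2H1] describes an sp2 carbon double-bonded to O and single-bonded to an -OH oxygen (a carboxylic acid).
(A) contains a carboxylic acid group (-C(=O)OH), which satisfies every atom and bond constraint.
(B) has an aldehyde (-CHO) but there is no singly-bonded oxygen on the carbonyl carbon.
(C) has an acyl chloride (-C(=O)Cl) but the carbonyl is bonded to Cl, not to an -OH oxygen.
(D) has an acyl chloride (-C(=O)Cl) but the carbonyl is bonded to Cl, not to an -OH oxygen.
So the answer is (A).

A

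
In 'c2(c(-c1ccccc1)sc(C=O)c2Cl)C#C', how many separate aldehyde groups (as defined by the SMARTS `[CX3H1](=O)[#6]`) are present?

[CX3H1](=O)[#6] is the SMARTS for an aldehyde: an sp2 carbon with one H, double-bonded to O and single-bonded to carbon.
Exactly one fragment in the molecule meets all constraints, giving 1 match.

1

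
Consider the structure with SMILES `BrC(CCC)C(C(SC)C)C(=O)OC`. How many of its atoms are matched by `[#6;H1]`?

3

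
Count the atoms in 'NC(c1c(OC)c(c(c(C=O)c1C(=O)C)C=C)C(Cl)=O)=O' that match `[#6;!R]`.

8

The query [#6;!R] means: carbon not in any ring.
Check the 21 heavy atoms by environment: 6× c (aromatic, in 6-ring) → no; 8× C (acyclic) → match; 5× O (acyclic) → no; 1× N (acyclic) → no; 1× Cl (acyclic) → no.
That gives 8 matching atoms.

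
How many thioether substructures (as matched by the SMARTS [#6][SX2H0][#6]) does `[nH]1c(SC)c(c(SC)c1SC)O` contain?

3

[#6][SX2H0][#6] is the SMARTS for a thioether: an aliphatic sulfur bridging two carbons with no H on the sulfur.
The molecule carries 3 separate instances of a methylthio ether (-SCH3) meeting every constraint; each maps to a distinct set of atoms, giving 3 matches.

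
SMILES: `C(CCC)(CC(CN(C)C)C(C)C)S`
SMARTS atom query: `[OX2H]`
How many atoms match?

Check the 14 heavy atoms by environment: 4× C (H2, X4) → no; 3× C (H1, X4) → no; 5× C (H3, X4) → no; 1× N (H0, X3) → no; 1× S (H1, X2) → no.
No environment satisfies the query, so 0 matching atoms.

0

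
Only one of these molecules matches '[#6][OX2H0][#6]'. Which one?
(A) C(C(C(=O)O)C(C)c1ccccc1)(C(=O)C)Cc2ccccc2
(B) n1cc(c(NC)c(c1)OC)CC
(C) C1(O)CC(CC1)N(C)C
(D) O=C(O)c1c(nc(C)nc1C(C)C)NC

B

[#6][OX2H0][#6] describes an aliphatic oxygen bridging two carbons with no H on the oxygen (an ether).
(A) has a carboxylic acid group (-C(=O)OH) but the -OH oxygen has H1; the =O is OX1, not OX2.
(B) contains a methoxy ether (-OCH3), which satisfies every atom and bond constraint.
(C) has a hydroxyl group (-OH) but the oxygen has H1, not H0 bridging two carbons.
(D) has a carboxylic acid group (-C(=O)OH) but the -OH oxygen has H1; the =O is OX1, not OX2.
So the answer is (B).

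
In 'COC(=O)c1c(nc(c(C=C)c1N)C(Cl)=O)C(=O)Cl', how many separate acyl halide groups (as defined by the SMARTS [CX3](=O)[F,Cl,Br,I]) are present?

2

[CX3](=O)[F,Cl,Br,I] is the SMARTS for an acyl halide: a carbonyl carbon bonded to a halogen.
The molecule carries 2 separate instances of an acyl chloride (-C(=O)Cl) meeting every constraint; each maps to a distinct set of atoms, giving 2 matches.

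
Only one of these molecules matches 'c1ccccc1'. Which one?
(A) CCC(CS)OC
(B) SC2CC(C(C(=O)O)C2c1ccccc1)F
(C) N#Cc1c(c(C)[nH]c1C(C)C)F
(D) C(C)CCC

B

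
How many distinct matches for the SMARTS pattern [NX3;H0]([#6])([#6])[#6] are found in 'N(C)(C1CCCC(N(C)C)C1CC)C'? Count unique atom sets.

[NX3;H0]([#6])([#6])[#6] is the SMARTS for a tertiary amine: a trivalent nitrogen with no H, bonded to three carbons.
The molecule carries 2 separate instances of a dimethylamino group (-N(CH3)2) meeting every constraint; each maps to a distinct set of atoms, giving 2 matches.

2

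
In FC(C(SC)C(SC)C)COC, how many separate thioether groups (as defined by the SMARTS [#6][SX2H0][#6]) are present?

2

[#6][SX2H0][#6] is the SMARTS for a thioether: an aliphatic sulfur bridging two carbons with no H on the sulfur.
The molecule carries 2 separate instances of a methylthio ether (-SCH3) meeting every constraint; each maps to a distinct set of atoms, giving 2 matches.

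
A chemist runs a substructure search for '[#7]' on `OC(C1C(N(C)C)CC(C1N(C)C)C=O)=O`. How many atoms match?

The query [#7] means: #7 matches any nitrogen atom regardless of aromaticity.
Check the 16 heavy atoms by environment: 11× C → no; 2× N → match; 3× O → no.
That gives 2 matching atoms.

2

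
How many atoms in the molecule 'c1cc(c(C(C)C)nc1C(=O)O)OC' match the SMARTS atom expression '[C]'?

5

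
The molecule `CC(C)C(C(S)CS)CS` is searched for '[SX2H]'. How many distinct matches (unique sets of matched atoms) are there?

3

[SX2H] is the SMARTS for a thiol: an aliphatic sulfur with two connections, one being H.
The molecule carries 3 separate instances of a thiol (-SH) meeting every constraint; each maps to a distinct set of atoms, giving 3 matches.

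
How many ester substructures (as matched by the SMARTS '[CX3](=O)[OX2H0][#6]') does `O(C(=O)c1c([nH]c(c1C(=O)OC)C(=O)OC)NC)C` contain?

3

[CX3](=O)[OX2H0][#6] is the SMARTS for an ester: a carbonyl carbon bonded to an oxygen that is itself bonded to carbon (no H on that O).
The molecule carries 3 separate instances of a methyl-ester group (-C(=O)OCH3) meeting every constraint; each maps to a distinct set of atoms, giving 3 matches.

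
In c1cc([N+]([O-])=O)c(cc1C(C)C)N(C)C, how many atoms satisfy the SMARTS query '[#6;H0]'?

The query [#6;H0] means: any carbon with no attached hydrogen.
Check the 15 heavy atoms by environment: 3× c (aromatic, H0) → match; 3× c (aromatic, H1) → no; 1× N (charge +1, H0) → no; 1× O (charge -1, H0) → no; 1× O (H0) → no; 1× N (H0) → no; 4× C (H3) → no; 1× C (H1) → no.
That gives 3 matching atoms.

3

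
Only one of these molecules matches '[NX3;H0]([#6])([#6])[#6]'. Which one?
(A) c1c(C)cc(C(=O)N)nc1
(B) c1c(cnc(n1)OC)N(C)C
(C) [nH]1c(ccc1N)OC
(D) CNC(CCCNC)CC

[NX3;H0]([#6])([#6])[#6] describes a trivalent nitrogen with no H, bonded to three carbons (a tertiary amine).
(A) has a primary amide (-C(=O)NH2) but the amide nitrogen has H2 and only one carbon neighbour.
(B) contains a dimethylamino group (-N(CH3)2), which satisfies every atom and bond constraint.
(C) has a primary amino group (-NH2) but the nitrogen has H2, not H0 with three carbons.
(D) has an N-methylamino group (-NHCH3) but the nitrogen still has one H (H1), not H0.
So the answer is (B).

B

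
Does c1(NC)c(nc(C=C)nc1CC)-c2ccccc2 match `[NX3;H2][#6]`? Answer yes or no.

The pattern [NX3;H2][#6] describes a trivalent nitrogen with two H attached to carbon — a primary amine.
The closest candidate here is an N-methylamino group (-NHCH3), but the nitrogen bears two carbons and only one H (H1), not H2. No other fragment satisfies the full query, so there is no match.

No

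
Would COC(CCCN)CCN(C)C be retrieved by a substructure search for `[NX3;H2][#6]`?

Yes

The pattern [NX3;H2][#6] describes a trivalent nitrogen with two H attached to carbon — a primary amine.
The molecule carries a primary amino group (-NH2), whose atoms satisfy every constraint of the query, so the pattern matches.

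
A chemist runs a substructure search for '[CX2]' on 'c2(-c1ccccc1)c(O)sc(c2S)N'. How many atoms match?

The query [CX2] means: C with X2: aliphatic carbon with exactly 2 total connections.
Check the 14 heavy atoms by environment: 1× s (aromatic, X2) → no; 10× c (aromatic, X3) → no; 1× N (X3) → no; 1× O (X2) → no; 1× S (X2) → no.
No environment satisfies the query, so 0 matching atoms.

0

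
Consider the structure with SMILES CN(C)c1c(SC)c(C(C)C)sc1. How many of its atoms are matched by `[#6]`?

Check the 13 heavy atoms by environment: 1× s (aromatic) → no; 4× c (aromatic) → match; 1× N → no; 6× C → match; 1× S → no.
Summing the matching environments: 4 + 6 = 10 matching atoms.

10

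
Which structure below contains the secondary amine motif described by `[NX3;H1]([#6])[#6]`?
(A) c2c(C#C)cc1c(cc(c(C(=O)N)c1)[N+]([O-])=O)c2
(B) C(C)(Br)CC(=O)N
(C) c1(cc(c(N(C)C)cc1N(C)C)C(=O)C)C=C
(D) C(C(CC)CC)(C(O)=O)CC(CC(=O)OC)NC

D

[NX3;H1]([#6])[#6] describes a trivalent nitrogen with one H, bonded to two carbons (a secondary amine).
(A) has a primary amide (-C(=O)NH2) but the -C(=O)NH2 nitrogen has H2, not H1.
(B) has a primary amide (-C(=O)NH2) but the -C(=O)NH2 nitrogen has H2, not H1.
(C) has a dimethylamino group (-N(CH3)2) but the nitrogen has H0, not H1.
(D) contains an N-methylamino group (-NHCH3), which satisfies every atom and bond constraint.
So the answer is (D).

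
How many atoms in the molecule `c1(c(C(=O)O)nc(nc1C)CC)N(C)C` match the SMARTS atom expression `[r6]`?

6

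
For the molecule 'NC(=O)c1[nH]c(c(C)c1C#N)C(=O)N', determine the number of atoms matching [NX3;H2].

The query [NX3;H2] means: aliphatic N with 3 total connections, two of them H — an -NH2 nitrogen (amine or amide).
Check the 14 heavy atoms by environment: 1× n (aromatic, H1, X3) → no; 4× c (aromatic, H0, X3) → no; 1× C (H3, X4) → no; 1× C (H0, X2) → no; 1× N (H0, X1) → no; 2× C (H0, X3) → no; 2× O (H0, X1) → no; 2× N (H2, X3) → match.
That gives 2 matching atoms.

2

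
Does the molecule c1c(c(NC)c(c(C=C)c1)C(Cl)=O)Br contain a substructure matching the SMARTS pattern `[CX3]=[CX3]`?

The pattern [CX3]=[CX3] describes a non-aromatic C=C double bond between two sp2 carbons — an alkene.
The molecule carries a vinyl group (-CH=CH2), whose atoms satisfy every constraint of the query, so the pattern matches.

Yes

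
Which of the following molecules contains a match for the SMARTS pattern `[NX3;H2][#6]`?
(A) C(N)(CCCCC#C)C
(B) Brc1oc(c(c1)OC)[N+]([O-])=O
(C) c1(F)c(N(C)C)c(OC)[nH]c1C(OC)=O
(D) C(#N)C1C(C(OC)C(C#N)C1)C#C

A

[NX3;H2][#6] describes a trivalent nitrogen with two H attached to carbon (a primary amine).
(A) contains a primary amino group (-NH2), which satisfies every atom and bond constraint.
(B) has a nitro group (-[N+](=O)[O-]) but the nitrogen is [N+] with no H, not NX3H2.
(C) has a dimethylamino group (-N(CH3)2) but the nitrogen has H0, not H2.
(D) has a nitrile (-C#N) but the nitrogen is NX1 (triple-bonded), not NX3 with two H.
So the answer is (A).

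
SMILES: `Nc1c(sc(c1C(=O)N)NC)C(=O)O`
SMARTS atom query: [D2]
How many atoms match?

The query [D2] means: atom with exactly two heavy-atom neighbours.
Check the 14 heavy atoms by environment: 1× s (aromatic, D2) → match; 4× c (aromatic, D3) → no; 1× N (D2) → match; 1× C (D1) → no; 2× C (D3) → no; 3× O (D1) → no; 2× N (D1) → no.
Summing the matching environments: 1 + 1 = 2 matching atoms.

2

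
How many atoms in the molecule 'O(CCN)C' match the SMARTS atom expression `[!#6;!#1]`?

2

Check the 5 heavy atoms by environment: 3× C → no; 1× N → match; 1× O → match.
Summing the matching environments: 1 + 1 = 2 matching atoms.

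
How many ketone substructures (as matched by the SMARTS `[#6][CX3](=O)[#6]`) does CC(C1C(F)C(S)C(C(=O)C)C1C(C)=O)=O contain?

[#6][CX3](=O)[#6] is the SMARTS for a ketone: a carbonyl carbon (no H) flanked by two carbons.
The molecule carries 3 separate instances of an acetyl/ketone group (-C(=O)CH3) meeting every constraint; each maps to a distinct set of atoms, giving 3 matches.

3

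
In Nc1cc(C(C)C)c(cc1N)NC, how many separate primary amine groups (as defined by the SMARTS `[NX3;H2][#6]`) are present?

2

[NX3;H2][#6] is the SMARTS for a primary amine: a trivalent nitrogen with two H attached to carbon.
The molecule carries 2 separate instances of a primary amino group (-NH2) meeting every constraint; each maps to a distinct set of atoms, giving 2 matches.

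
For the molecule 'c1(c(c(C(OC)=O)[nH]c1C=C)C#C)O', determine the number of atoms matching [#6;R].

4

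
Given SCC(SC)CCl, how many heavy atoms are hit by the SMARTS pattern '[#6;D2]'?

2

The query [#6;D2] means: any carbon bonded to exactly two heavy atoms.
Check the 7 heavy atoms by environment: 2× C (D2) → match; 1× C (D3) → no; 1× Cl (D1) → no; 1× S (D2) → no; 1× C (D1) → no; 1× S (D1) → no.
That gives 2 matching atoms.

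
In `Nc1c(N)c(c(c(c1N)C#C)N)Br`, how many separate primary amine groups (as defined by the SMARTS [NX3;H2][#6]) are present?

4

[NX3;H2][#6] is the SMARTS for a primary amine: a trivalent nitrogen with two H attached to carbon.
The molecule carries 4 separate instances of a primary amino group (-NH2) meeting every constraint; each maps to a distinct set of atoms, giving 4 matches.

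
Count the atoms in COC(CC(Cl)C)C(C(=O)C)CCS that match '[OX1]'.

Check the 14 heavy atoms by environment: 9× C (X4) → no; 1× Cl (X1) → no; 1× S (X2) → no; 1× C (X3) → no; 1× O (X1) → match; 1× O (X2) → no.
That gives 1 matching atom.

1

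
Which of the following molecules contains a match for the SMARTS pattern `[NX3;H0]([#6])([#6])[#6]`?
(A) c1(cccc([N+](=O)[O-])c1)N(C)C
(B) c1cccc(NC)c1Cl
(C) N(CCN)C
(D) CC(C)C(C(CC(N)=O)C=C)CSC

A

[NX3;H0]([#6])([#6])[#6] describes a trivalent nitrogen with no H, bonded to three carbons (a tertiary amine).
(A) contains a dimethylamino group (-N(CH3)2), which satisfies every atom and bond constraint.
(B) has an N-methylamino group (-NHCH3) but the nitrogen still has one H (H1), not H0.
(C) has an N-methylamino group (-NHCH3) but the nitrogen still has one H (H1), not H0.
(D) has a primary amide (-C(=O)NH2) but the amide nitrogen has H2 and only one carbon neighbour.
So the answer is (A).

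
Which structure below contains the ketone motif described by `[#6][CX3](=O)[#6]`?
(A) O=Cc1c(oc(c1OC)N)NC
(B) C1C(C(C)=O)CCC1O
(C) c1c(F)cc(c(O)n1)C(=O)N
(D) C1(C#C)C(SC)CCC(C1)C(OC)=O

B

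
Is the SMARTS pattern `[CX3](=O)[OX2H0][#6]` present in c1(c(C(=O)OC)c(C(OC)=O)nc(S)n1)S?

The pattern [CX3](=O)[OX2H0][#6] describes a carbonyl carbon bonded to an oxygen that is itself bonded to carbon (no H on that O) — an ester.
The molecule carries a methyl-ester group (-C(=O)OCH3), whose atoms satisfy every constraint of the query, so the pattern matches.

Yes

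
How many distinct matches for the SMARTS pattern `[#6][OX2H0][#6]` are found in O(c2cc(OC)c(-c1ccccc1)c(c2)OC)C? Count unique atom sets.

3

[#6][OX2H0][#6] is the SMARTS for an ether: an aliphatic oxygen bridging two carbons with no H on the oxygen.
The molecule carries 3 separate instances of a methoxy ether (-OCH3) meeting every constraint; each maps to a distinct set of atoms, giving 3 matches.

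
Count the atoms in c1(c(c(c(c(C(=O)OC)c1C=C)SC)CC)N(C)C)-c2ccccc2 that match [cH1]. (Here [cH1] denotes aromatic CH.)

5

Check the 25 heavy atoms by environment: 7× c (aromatic, H0) → no; 1× C (H1) → no; 2× C (H2) → no; 1× C (H0) → no; 2× O (H0) → no; 5× C (H3) → no; 5× c (aromatic, H1) → match; 1× N (H0) → no; 1× S (H0) → no.
That gives 5 matching atoms.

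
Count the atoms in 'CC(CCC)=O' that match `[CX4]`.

4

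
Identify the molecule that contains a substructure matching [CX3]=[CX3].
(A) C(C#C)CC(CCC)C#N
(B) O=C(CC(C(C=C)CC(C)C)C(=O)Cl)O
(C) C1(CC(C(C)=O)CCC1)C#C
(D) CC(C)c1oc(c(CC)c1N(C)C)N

[CX3]=[CX3] describes a non-aromatic C=C double bond between two sp2 carbons (an alkene).
(A) has an ethynyl group (-C#CH) but the C-C bond is a triple bond, not a double bond.
(B) contains a vinyl group (-CH=CH2), which satisfies every atom and bond constraint.
(C) has an ethynyl group (-C#CH) but the C-C bond is a triple bond, not a double bond.
(D) has an ethyl group (-CH2CH3) but its C-C bond is a single bond between CX4 carbons, not CX3=CX3.
So the answer is (B).

B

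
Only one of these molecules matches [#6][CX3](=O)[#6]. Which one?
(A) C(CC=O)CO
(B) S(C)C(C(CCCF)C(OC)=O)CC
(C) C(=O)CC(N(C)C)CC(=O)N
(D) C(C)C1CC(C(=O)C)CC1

D

[#6][CX3](=O)[#6] describes a carbonyl carbon (no H) flanked by two carbons (a ketone).
(A) has an aldehyde (-CHO) but the carbonyl carbon has H1, so it is not flanked by two carbons.
(B) has a methyl-ester group (-C(=O)OCH3) but one neighbour of the carbonyl carbon is O, not C.
(C) has an aldehyde (-CHO) but the carbonyl carbon has H1, so it is not flanked by two carbons.
(D) contains an acetyl/ketone group (-C(=O)CH3), which satisfies every atom and bond constraint.
So the answer is (D).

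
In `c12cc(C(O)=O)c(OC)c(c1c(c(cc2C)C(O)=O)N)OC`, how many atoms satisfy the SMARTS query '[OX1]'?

The query [OX1] means: aliphatic oxygen with one total connection — typically a carbonyl =O or an oxide.
Check the 22 heavy atoms by environment: 10× c (aromatic, X3) → no; 3× C (X4) → no; 2× C (X3) → no; 2× O (X1) → match; 4× O (X2) → no; 1× N (X3) → no.
That gives 2 matching atoms.

2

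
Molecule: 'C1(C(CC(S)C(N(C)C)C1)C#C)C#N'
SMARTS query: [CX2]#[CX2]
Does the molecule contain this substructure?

The pattern [CX2]#[CX2] describes a carbon-carbon triple bond — an alkyne.
The molecule carries an ethynyl group (-C#CH), whose atoms satisfy every constraint of the query, so the pattern matches.

Yes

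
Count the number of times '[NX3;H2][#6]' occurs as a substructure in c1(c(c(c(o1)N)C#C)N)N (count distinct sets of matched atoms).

3

[NX3;H2][#6] is the SMARTS for a primary amine: a trivalent nitrogen with two H attached to carbon.
The molecule carries 3 separate instances of a primary amino group (-NH2) meeting every constraint; each maps to a distinct set of atoms, giving 3 matches.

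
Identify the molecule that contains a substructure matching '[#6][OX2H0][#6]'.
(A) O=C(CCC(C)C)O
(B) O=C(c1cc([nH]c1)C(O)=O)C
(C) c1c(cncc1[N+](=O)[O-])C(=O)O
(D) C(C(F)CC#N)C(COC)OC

D

[#6][OX2H0][#6] describes an aliphatic oxygen bridging two carbons with no H on the oxygen (an ether).
(A) has a carboxylic acid group (-C(=O)OH) but the -OH oxygen has H1; the =O is OX1, not OX2.
(B) has a carboxylic acid group (-C(=O)OH) but the -OH oxygen has H1; the =O is OX1, not OX2.
(C) has a carboxylic acid group (-C(=O)OH) but the -OH oxygen has H1; the =O is OX1, not OX2.
(D) contains a methoxy ether (-OCH3), which satisfies every atom and bond constraint.
So the answer is (D).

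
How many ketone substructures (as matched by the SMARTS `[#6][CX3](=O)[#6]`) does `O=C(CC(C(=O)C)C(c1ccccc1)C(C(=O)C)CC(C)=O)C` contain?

4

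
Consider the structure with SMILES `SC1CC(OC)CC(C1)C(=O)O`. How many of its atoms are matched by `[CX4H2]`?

3

Check the 12 heavy atoms by environment: 3× C (H2, X4) → match; 3× C (H1, X4) → no; 1× O (H0, X2) → no; 1× C (H3, X4) → no; 1× S (H1, X2) → no; 1× C (H0, X3) → no; 1× O (H0, X1) → no; 1× O (H1, X2) → no.
That gives 3 matching atoms.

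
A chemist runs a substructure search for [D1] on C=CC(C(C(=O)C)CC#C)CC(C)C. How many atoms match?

6

The query [D1] means: atom with exactly one heavy-atom neighbour (degree 1).
Check the 14 heavy atoms by environment: 4× C (D2) → no; 4× C (D3) → no; 5× C (D1) → match; 1× O (D1) → match.
Summing the matching environments: 5 + 1 = 6 matching atoms.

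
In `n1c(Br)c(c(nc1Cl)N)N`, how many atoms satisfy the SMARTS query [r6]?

6

Check the 10 heavy atoms by environment: 2× n (aromatic, in 6-ring) → match; 4× c (aromatic, in 6-ring) → match; 1× Cl (acyclic) → no; 2× N (acyclic) → no; 1× Br (acyclic) → no.
Summing the matching environments: 2 + 4 = 6 matching atoms.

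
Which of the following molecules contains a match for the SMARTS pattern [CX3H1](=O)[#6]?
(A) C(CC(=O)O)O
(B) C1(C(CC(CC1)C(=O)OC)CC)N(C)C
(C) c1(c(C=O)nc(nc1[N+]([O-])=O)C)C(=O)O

[CX3H1](=O)[#6] describes an sp2 carbon with one H, double-bonded to O and single-bonded to carbon (an aldehyde).
(A) has a carboxylic acid group (-C(=O)OH) but the carbonyl carbon has H0 and is bonded to O, not H1.
(B) has a methyl-ester group (-C(=O)OCH3) but the carbonyl carbon has H0, not H1.
(C) contains an aldehyde (-CHO), which satisfies every atom and bond constraint.
So the answer is (C).

C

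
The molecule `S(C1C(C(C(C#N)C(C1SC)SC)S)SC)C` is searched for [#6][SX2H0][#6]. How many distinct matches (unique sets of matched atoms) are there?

4

[#6][SX2H0][#6] is the SMARTS for a thioether: an aliphatic sulfur bridging two carbons with no H on the sulfur.
The molecule carries 4 separate instances of a methylthio ether (-SCH3) meeting every constraint; each maps to a distinct set of atoms, giving 4 matches.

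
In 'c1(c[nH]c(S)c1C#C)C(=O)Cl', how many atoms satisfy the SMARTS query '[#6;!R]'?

3

Check the 11 heavy atoms by environment: 1× n (aromatic, in 5-ring) → no; 4× c (aromatic, in 5-ring) → no; 1× S (acyclic) → no; 3× C (acyclic) → match; 1× O (acyclic) → no; 1× Cl (acyclic) → no.
That gives 3 matching atoms.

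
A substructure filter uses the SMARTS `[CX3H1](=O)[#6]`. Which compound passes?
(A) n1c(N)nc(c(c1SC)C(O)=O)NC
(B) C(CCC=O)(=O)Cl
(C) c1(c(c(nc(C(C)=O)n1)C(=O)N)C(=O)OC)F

B

[CX3H1](=O)[#6] describes an sp2 carbon with one H, double-bonded to O and single-bonded to carbon (an aldehyde).
(A) has a carboxylic acid group (-C(=O)OH) but the carbonyl carbon has H0 and is bonded to O, not H1.
(B) contains an aldehyde (-CHO), which satisfies every atom and bond constraint.
(C) has an acetyl/ketone group (-C(=O)CH3) but the carbonyl carbon has H0 (two carbon neighbours), not H1.
So the answer is (B).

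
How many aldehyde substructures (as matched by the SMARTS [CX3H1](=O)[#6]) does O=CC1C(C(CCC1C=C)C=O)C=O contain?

3

[CX3H1](=O)[#6] is the SMARTS for an aldehyde: an sp2 carbon with one H, double-bonded to O and single-bonded to carbon.
The molecule carries 3 separate instances of an aldehyde (-CHO) meeting every constraint; each maps to a distinct set of atoms, giving 3 matches.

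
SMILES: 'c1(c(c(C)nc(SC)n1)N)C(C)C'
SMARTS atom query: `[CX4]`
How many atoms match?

5

Check the 13 heavy atoms by environment: 2× n (aromatic, X2) → no; 4× c (aromatic, X3) → no; 1× S (X2) → no; 5× C (X4) → match; 1× N (X3) → no.
That gives 5 matching atoms.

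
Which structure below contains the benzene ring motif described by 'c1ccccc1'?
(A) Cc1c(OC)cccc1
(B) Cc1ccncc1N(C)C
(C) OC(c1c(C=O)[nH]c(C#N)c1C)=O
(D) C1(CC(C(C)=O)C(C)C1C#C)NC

c1ccccc1 describes six aromatic carbons in a ring (a benzene ring).
(A) contains the required atom environment, so the pattern matches.
(B) has a methyl group (-CH3) but no six-membered all-carbon aromatic ring is present.
(C) has a methyl group (-CH3) but no six-membered all-carbon aromatic ring is present.
(D) has a methyl group (-CH3) but no six-membered all-carbon aromatic ring is present.
So the answer is (A).

A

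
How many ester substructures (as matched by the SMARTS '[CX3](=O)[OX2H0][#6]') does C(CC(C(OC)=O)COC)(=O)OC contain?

[CX3](=O)[OX2H0][#6] is the SMARTS for an ester: a carbonyl carbon bonded to an oxygen that is itself bonded to carbon (no H on that O).
The molecule carries 2 separate instances of a methyl-ester group (-C(=O)OCH3) meeting every constraint; each maps to a distinct set of atoms, giving 2 matches.

2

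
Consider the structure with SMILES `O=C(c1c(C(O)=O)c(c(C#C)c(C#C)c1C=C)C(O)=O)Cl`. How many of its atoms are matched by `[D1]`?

9

The query [D1] means: atom with exactly one heavy-atom neighbour (degree 1).
Check the 21 heavy atoms by environment: 6× c (aromatic, D3) → no; 3× C (D3) → no; 5× O (D1) → match; 1× Cl (D1) → match; 3× C (D2) → no; 3× C (D1) → match.
Summing the matching environments: 5 + 1 + 3 = 9 matching atoms.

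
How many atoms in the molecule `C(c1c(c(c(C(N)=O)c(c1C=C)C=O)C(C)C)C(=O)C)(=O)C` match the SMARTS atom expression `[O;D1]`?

4

Check the 22 heavy atoms by environment: 6× c (aromatic, D3) → no; 2× C (D2) → no; 4× O (D1) → match; 4× C (D3) → no; 5× C (D1) → no; 1× N (D1) → no.
That gives 4 matching atoms.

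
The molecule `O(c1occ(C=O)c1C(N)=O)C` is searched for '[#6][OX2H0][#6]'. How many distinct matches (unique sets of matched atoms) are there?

[#6][OX2H0][#6] is the SMARTS for an ether: an aliphatic oxygen bridging two carbons with no H on the oxygen.
Exactly one fragment in the molecule meets all constraints, giving 1 match.

1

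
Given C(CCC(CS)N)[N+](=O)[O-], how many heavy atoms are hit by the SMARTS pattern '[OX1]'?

2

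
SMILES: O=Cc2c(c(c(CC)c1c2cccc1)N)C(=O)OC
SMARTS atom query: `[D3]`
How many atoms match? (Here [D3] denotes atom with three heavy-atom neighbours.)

The query [D3] means: atom with exactly three heavy-atom neighbours.
Check the 19 heavy atoms by environment: 6× c (aromatic, D3) → match; 4× c (aromatic, D2) → no; 2× C (D2) → no; 2× O (D1) → no; 1× C (D3) → match; 1× O (D2) → no; 2× C (D1) → no; 1× N (D1) → no.
Summing the matching environments: 6 + 1 = 7 matching atoms.

7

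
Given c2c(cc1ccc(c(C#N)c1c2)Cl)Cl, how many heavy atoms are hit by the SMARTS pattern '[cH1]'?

5

The query [cH1] means: aromatic carbon bearing exactly one hydrogen.
Check the 14 heavy atoms by environment: 5× c (aromatic, H0) → no; 5× c (aromatic, H1) → match; 2× Cl (H0) → no; 1× C (H0) → no; 1× N (H0) → no.
That gives 5 matching atoms.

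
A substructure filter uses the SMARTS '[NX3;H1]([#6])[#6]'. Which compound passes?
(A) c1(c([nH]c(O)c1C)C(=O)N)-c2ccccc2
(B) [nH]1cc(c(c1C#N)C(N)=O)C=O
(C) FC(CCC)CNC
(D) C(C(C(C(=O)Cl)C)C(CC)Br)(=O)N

C

[NX3;H1]([#6])[#6] describes a trivalent nitrogen with one H, bonded to two carbons (a secondary amine).
(A) has a primary amide (-C(=O)NH2) but the -C(=O)NH2 nitrogen has H2, not H1.
(B) has a primary amide (-C(=O)NH2) but the -C(=O)NH2 nitrogen has H2, not H1.
(C) contains an N-methylamino group (-NHCH3), which satisfies every atom and bond constraint.
(D) has a primary amide (-C(=O)NH2) but the -C(=O)NH2 nitrogen has H2, not H1.
So the answer is (C).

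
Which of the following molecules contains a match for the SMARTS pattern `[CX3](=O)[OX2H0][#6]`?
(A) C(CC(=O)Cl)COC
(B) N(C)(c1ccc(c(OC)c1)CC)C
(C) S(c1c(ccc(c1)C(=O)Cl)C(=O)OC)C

[CX3](=O)[OX2H0][#6] describes a carbonyl carbon bonded to an oxygen that is itself bonded to carbon (no H on that O) (an ester).
(A) has a methoxy ether (-OCH3) but the ether oxygen is not adjacent to a C=O carbon.
(B) has a methoxy ether (-OCH3) but the ether oxygen is not adjacent to a C=O carbon.
(C) contains a methyl-ester group (-C(=O)OCH3), which satisfies every atom and bond constraint.
So the answer is (C).

C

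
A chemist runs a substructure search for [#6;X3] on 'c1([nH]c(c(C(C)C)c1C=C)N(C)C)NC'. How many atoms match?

The query [#6;X3] means: any carbon (aromatic or not) with three total connections.
Check the 15 heavy atoms by environment: 1× n (aromatic, X3) → no; 4× c (aromatic, X3) → match; 2× N (X3) → no; 6× C (X4) → no; 2× C (X3) → match.
Summing the matching environments: 4 + 2 = 6 matching atoms.

6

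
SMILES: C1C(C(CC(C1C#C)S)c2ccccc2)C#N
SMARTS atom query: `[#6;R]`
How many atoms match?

The query [#6;R] means: carbon that is part of a ring.
Check the 17 heavy atoms by environment: 6× C (in 6-ring) → match; 6× c (aromatic, in 6-ring) → match; 3× C (acyclic) → no; 1× N (acyclic) → no; 1× S (acyclic) → no.
Summing the matching environments: 6 + 6 = 12 matching atoms.

12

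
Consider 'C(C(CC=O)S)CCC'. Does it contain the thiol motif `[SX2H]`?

Yes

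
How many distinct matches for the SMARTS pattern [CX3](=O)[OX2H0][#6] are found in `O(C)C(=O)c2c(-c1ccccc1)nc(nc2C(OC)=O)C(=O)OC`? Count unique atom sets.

3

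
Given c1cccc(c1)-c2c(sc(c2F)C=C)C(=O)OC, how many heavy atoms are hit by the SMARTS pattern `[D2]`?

8

The query [D2] means: atom with exactly two heavy-atom neighbours.
Check the 18 heavy atoms by environment: 1× s (aromatic, D2) → match; 5× c (aromatic, D3) → no; 1× C (D3) → no; 1× O (D1) → no; 1× O (D2) → match; 2× C (D1) → no; 5× c (aromatic, D2) → match; 1× C (D2) → match; 1× F (D1) → no.
Summing the matching environments: 1 + 1 + 5 + 1 = 8 matching atoms.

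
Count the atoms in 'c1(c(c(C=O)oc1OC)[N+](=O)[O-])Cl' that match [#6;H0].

4

Check the 13 heavy atoms by environment: 1× o (aromatic, H0) → no; 4× c (aromatic, H0) → match; 1× C (H1) → no; 3× O (H0) → no; 1× N (charge +1, H0) → no; 1× O (charge -1, H0) → no; 1× C (H3) → no; 1× Cl (H0) → no.
That gives 4 matching atoms.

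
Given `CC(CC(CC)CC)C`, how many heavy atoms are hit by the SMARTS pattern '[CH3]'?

4

Check the 9 heavy atoms by environment: 3× C (H2) → no; 2× C (H1) → no; 4× C (H3) → match.
That gives 4 matching atoms.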